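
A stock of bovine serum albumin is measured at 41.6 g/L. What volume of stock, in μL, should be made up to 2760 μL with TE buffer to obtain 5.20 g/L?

345 μL

V₁ = C₂V₂/C₁ = 5.20 × 2760 / 41.6 = 345 μL.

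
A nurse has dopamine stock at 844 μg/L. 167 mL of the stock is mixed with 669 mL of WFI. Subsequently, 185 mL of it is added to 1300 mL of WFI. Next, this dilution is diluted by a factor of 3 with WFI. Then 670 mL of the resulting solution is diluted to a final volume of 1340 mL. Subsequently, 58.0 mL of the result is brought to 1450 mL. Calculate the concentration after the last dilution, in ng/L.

Overall dilution factor = 5.006 × 8.027 × 3 × 2 × 25 = 6027.
844 μg/L / 6027 = 0.140 μg/L = 140 ng/L.

140 ng/L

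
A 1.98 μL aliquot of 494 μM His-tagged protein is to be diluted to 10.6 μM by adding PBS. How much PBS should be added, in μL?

90.3 μL

V₂ = C₁V₁/C₂ = 494 × 1.98 / 10.6 = 92.3 μL.
Diluent to add = V₂ − V₁ = 92.3 − 1.98 = 90.3 μL.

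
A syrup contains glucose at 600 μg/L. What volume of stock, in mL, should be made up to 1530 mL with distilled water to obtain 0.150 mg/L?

382 mL

0.150 mg/L = 150 μg/L.
V₁ = C₂V₂/C₁ = 150 × 1530 / 600 = 382 mL.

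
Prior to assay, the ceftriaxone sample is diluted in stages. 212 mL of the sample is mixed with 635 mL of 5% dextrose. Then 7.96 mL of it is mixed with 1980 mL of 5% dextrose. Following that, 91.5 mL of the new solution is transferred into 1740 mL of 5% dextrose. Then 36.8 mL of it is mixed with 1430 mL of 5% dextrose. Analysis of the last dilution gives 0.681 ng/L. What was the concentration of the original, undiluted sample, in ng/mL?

542 ng/mL

Overall dilution factor = 3.995 × 249.7 × 20.02 × 39.86 = 7.96 × 10⁵.
Original = 0.681 ng/L × 7.96 × 10⁵ = 5.42 × 10⁵ ng/L = 542 ng/mL.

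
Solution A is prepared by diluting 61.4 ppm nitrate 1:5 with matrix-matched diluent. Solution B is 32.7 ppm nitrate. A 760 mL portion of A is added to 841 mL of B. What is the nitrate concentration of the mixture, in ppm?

23.0 ppm

C_A = 61.4 ppm / 5 = 12.3 ppm.
C_mix = (C_A·V_A + C_B·V_B)/(V_A + V_B) = (12.3×760 + 32.7×841) / 1601 = 23.0 ppm.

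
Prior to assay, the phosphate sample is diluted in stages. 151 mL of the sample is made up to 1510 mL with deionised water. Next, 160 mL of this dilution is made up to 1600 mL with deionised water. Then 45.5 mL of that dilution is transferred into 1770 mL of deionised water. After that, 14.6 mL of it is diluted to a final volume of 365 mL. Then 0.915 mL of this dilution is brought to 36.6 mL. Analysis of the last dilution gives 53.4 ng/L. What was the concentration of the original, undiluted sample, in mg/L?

Overall dilution factor = 10 × 10 × 39.90 × 25 × 40 = 3.99 × 10⁶.
Original = 53.4 ng/L × 3.99 × 10⁶ = 2.13 × 10⁸ ng/L = 213 mg/L.

213 mg/L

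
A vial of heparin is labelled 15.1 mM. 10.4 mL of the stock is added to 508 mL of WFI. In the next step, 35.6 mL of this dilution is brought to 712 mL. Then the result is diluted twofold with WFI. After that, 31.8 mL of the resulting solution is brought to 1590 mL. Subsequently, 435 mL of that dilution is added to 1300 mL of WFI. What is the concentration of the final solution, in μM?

0.0380 μM

Overall dilution factor = 49.85 × 20 × 2 × 50 × 3.989 = 3.98 × 10⁵.
15.1 mM / 3.98 × 10⁵ = 3.80 × 10⁻⁵ mM = 0.0380 μM.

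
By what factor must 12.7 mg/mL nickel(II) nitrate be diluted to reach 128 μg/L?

Factor = C₀/C_target = 12.7 mg/mL / 128 μg/L = 9.92 × 10⁴.

9.92 × 10⁴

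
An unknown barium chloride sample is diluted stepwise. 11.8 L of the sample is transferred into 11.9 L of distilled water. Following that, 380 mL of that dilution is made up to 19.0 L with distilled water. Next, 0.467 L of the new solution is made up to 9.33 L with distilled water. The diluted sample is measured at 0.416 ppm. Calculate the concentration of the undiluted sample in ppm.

835 ppm

Overall dilution factor = 2.008 × 50 × 19.98 = 2006.
Original = 0.416 ppm × 2006 = 835 ppm.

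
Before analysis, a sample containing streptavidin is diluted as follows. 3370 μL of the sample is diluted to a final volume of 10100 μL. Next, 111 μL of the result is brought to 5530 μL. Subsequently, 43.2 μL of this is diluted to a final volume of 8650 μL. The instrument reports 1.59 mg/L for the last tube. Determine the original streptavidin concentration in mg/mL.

Overall dilution factor = 2.997 × 49.82 × 200.2 = 2.99 × 10⁴.
Original = 1.59 mg/L × 2.99 × 10⁴ = 4.75 × 10⁴ mg/L = 47.5 mg/mL.

47.5 mg/mL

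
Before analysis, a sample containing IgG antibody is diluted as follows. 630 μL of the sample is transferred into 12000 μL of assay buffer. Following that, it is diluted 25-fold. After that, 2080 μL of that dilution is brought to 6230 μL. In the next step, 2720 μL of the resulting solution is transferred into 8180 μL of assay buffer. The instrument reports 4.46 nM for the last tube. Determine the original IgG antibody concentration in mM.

Overall dilution factor = 20.05 × 25 × 2.995 × 4.007 = 6016.
Original = 4.46 nM × 6016 = 2.68 × 10⁴ nM = 0.0268 mM.

0.0268 mM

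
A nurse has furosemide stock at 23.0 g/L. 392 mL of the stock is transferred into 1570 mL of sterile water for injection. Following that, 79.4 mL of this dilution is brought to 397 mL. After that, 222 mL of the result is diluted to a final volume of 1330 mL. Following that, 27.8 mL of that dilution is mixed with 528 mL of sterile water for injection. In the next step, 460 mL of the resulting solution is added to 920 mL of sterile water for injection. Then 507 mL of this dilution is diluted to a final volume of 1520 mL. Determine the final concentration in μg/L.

Overall dilution factor = 5.005 × 5 × 5.991 × 19.99 × 3 × 2.998 = 2.70 × 10⁴.
23.0 g/L / 2.70 × 10⁴ = 8.53 × 10⁻⁴ g/L = 853 μg/L.

853 μg/L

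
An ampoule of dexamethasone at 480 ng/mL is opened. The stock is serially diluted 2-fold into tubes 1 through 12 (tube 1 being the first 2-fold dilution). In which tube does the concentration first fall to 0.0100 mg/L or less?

tube 6

Tube n has concentration 480 ng/mL / 2ⁿ.
Need 2ⁿ ≥ 480 ng/mL / 0.0100 mg/L = 48.0, so n ≥ 5.58.
First such tube: n = 6.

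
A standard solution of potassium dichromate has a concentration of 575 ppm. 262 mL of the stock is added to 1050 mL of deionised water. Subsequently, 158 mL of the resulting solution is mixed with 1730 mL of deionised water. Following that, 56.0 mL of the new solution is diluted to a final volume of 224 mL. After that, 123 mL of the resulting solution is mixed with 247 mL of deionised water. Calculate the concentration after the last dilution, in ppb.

Overall dilution factor = 5.008 × 11.95 × 4 × 3.008 = 720.
575 ppm / 720 = 0.799 ppm = 799 ppb.

799 ppb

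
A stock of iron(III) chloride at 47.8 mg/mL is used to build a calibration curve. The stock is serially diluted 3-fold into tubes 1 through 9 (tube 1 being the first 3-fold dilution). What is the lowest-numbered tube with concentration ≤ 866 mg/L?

tube 4

Tube n has concentration 47.8 mg/mL / 3ⁿ.
Need 3ⁿ ≥ 47.8 mg/mL / 866 mg/L = 55.2, so n ≥ 3.65.
First such tube: n = 4.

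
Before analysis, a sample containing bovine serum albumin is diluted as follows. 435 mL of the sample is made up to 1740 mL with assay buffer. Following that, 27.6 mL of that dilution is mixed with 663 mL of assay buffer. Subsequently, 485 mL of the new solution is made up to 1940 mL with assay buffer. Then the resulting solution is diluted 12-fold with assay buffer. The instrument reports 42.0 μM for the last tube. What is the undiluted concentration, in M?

0.202 M

Overall dilution factor = 4 × 25.02 × 4 × 12 = 4804.
Original = 42.0 μM × 4804 = 2.02 × 10⁵ μM = 0.202 M.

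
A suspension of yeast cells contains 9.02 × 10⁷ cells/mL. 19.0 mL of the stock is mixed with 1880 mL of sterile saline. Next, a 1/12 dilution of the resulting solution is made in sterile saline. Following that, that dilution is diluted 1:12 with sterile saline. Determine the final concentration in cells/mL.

Overall dilution factor = 99.95 × 12 × 12 = 1.44 × 10⁴.
9.02 × 10⁷ cells/mL / 1.44 × 10⁴ = 6270 cells/mL.

6270 cells/mL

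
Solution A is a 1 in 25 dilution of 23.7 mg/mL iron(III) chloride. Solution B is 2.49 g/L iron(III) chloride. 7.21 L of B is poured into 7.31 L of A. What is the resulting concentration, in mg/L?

C_A = 23.7 mg/mL / 25 = 0.948 mg/mL.
C_B = 2.49 g/L = 2.49 mg/mL.
C_mix = (C_A·V_A + C_B·V_B)/(V_A + V_B) = (0.948×7.31 + 2.49×7.21) / 14.52 = 1.71 mg/mL = 1710 mg/L.

1710 mg/L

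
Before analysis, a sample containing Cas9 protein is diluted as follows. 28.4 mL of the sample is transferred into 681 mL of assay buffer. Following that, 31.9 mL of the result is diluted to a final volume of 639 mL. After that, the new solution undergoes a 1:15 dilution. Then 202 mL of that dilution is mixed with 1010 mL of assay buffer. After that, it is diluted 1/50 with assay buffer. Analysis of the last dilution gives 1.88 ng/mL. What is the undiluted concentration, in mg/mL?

4.23 mg/mL

Overall dilution factor = 24.98 × 20.03 × 15 × 6 × 50 = 2.25 × 10⁶.
Original = 1.88 ng/mL × 2.25 × 10⁶ = 4.23 × 10⁶ ng/mL = 4.23 mg/mL.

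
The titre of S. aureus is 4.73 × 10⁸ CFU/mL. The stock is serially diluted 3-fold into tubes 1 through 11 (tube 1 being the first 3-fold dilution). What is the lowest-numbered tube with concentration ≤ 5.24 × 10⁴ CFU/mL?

tube 9

Tube n has concentration 4.73 × 10⁸ CFU/mL / 3ⁿ.
Need 3ⁿ ≥ 4.73 × 10⁸ CFU/mL / 5.24 × 10⁴ CFU/mL = 9027, so n ≥ 8.29.
First such tube: n = 9.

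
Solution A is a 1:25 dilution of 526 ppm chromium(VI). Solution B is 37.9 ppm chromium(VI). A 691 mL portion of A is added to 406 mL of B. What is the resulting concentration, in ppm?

27.3 ppm

C_A = 526 ppm / 25 = 21.0 ppm.
C_mix = (C_A·V_A + C_B·V_B)/(V_A + V_B) = (21.0×691 + 37.9×406) / 1097 = 27.3 ppm.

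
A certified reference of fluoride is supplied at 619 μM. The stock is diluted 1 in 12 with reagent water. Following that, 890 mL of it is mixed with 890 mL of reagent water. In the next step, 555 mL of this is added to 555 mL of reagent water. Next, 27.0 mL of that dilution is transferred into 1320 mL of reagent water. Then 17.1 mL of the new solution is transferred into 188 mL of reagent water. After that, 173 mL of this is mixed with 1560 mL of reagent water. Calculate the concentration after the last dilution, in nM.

Overall dilution factor = 12 × 2 × 2 × 49.89 × 11.99 × 10.02 = 2.88 × 10⁵.
619 μM / 2.88 × 10⁵ = 2.15 × 10⁻³ μM = 2.15 nM.

2.15 nM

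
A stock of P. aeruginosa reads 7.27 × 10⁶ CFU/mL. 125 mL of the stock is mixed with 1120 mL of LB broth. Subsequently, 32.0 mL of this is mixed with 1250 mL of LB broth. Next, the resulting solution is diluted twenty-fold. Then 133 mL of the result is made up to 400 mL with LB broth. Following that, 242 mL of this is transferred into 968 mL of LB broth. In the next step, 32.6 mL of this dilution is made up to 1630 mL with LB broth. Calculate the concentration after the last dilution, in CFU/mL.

Overall dilution factor = 9.960 × 40.06 × 20 × 3.008 × 5 × 50 = 6.00 × 10⁶.
7.27 × 10⁶ CFU/mL / 6.00 × 10⁶ = 1.21 CFU/mL.

1.21 CFU/mL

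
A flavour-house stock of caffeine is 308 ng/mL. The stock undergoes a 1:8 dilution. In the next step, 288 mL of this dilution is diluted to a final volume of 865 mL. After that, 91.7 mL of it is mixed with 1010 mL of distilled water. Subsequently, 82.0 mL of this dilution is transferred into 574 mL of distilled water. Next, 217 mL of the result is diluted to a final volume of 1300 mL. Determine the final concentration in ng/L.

Overall dilution factor = 8 × 3.003 × 12.01 × 8 × 5.991 = 1.38 × 10⁴.
308 ng/mL / 1.38 × 10⁴ = 0.0223 ng/mL = 22.3 ng/L.

22.3 ng/L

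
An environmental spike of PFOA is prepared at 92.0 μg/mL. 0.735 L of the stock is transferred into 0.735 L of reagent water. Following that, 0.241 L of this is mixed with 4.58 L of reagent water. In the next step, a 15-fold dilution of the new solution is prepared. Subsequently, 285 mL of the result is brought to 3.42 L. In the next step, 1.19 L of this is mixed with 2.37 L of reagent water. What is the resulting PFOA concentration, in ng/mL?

4.27 ng/mL

Overall dilution factor = 2 × 20.00 × 15 × 12 × 2.992 = 2.15 × 10⁴.
92.0 μg/mL / 2.15 × 10⁴ = 4.27 × 10⁻³ μg/mL = 4.27 ng/mL.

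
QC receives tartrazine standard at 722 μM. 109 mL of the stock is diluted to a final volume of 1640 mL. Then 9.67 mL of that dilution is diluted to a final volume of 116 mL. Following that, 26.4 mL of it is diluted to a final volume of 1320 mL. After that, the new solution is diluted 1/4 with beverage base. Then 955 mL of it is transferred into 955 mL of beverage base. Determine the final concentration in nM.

10.0 nM

Overall dilution factor = 15.05 × 12.00 × 50 × 4 × 2 = 7.22 × 10⁴.
722 μM / 7.22 × 10⁴ = 0.0100 μM = 10.0 nM.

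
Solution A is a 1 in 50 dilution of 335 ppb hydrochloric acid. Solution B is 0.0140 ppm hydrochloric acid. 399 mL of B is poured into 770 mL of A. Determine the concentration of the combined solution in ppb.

C_A = 335 ppb / 50 = 6.70 ppb.
C_B = 0.0140 ppm = 14.0 ppb.
C_mix = (C_A·V_A + C_B·V_B)/(V_A + V_B) = (6.70×770 + 14.0×399) / 1169 = 9.19 ppb.

9.19 ppb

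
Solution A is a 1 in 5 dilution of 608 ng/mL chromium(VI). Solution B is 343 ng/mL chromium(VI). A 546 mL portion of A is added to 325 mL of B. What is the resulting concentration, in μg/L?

204 μg/L

C_A = 608 ng/mL / 5 = 122 ng/mL.
C_mix = (C_A·V_A + C_B·V_B)/(V_A + V_B) = (122×546 + 343×325) / 871.0 = 204 ng/mL = 204 μg/L.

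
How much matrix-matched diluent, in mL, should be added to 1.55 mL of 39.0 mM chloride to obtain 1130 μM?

51.9 mL

1130 μM = 1.13 mM.
V₂ = C₁V₁/C₂ = 39.0 × 1.55 / 1.13 = 53.5 mL.
Diluent to add = V₂ − V₁ = 53.5 − 1.55 = 51.9 mL.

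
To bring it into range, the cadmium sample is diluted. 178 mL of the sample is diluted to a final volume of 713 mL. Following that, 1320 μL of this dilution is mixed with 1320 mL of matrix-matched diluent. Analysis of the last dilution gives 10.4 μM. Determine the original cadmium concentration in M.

0.0417 M

Overall dilution factor = 4.006 × 1001 = 4010.
Original = 10.4 μM × 4010 = 4.17 × 10⁴ μM = 0.0417 M.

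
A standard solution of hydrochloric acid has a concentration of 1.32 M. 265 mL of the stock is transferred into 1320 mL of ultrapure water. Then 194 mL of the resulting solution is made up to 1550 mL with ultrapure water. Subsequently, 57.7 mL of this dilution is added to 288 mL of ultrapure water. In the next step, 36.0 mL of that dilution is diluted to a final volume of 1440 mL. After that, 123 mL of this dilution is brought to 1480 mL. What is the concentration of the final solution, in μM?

9.58 μM

Overall dilution factor = 5.981 × 7.990 × 5.991 × 40 × 12.03 = 1.38 × 10⁵.
1.32 M / 1.38 × 10⁵ = 9.58 × 10⁻⁶ M = 9.58 μM.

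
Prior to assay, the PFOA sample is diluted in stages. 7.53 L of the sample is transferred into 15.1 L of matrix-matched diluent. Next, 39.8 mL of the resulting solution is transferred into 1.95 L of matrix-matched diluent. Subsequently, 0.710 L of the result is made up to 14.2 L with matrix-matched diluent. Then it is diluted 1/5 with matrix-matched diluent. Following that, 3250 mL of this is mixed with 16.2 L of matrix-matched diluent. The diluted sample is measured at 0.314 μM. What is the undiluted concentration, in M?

0.0282 M

Overall dilution factor = 3.005 × 49.99 × 20 × 5 × 5.985 = 8.99 × 10⁴.
Original = 0.314 μM × 8.99 × 10⁴ = 2.82 × 10⁴ μM = 0.0282 M.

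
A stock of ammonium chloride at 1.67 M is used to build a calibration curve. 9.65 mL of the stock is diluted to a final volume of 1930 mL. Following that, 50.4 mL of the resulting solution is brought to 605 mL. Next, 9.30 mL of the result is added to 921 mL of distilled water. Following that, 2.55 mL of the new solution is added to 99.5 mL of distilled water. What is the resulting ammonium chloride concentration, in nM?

174 nM

Overall dilution factor = 200 × 12.00 × 100.0 × 40.02 = 9.61 × 10⁶.
1.67 M / 9.61 × 10⁶ = 1.74 × 10⁻⁷ M = 174 nM.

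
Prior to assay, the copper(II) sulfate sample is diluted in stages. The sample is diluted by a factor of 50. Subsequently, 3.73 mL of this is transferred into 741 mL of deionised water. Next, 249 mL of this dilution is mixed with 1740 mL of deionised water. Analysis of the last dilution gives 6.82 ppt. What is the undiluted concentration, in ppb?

544 ppb

Overall dilution factor = 50 × 199.7 × 7.988 = 7.97 × 10⁴.
Original = 6.82 ppt × 7.97 × 10⁴ = 5.44 × 10⁵ ppt = 544 ppb.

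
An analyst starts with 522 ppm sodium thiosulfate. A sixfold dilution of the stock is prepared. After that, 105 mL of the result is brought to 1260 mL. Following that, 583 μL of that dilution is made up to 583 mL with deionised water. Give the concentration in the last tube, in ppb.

Overall dilution factor = 6 × 12 × 1000 = 7.20 × 10⁴.
522 ppm / 7.20 × 10⁴ = 7.25 × 10⁻³ ppm = 7.25 ppb.

7.25 ppb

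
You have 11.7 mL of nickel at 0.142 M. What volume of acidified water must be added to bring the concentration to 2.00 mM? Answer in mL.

819 mL

2.00 mM = 2.00 × 10⁻³ M.
V₂ = C₁V₁/C₂ = 0.142 × 11.7 / 2.00 × 10⁻³ = 831 mL.
Diluent to add = V₂ − V₁ = 831 − 11.7 = 819 mL.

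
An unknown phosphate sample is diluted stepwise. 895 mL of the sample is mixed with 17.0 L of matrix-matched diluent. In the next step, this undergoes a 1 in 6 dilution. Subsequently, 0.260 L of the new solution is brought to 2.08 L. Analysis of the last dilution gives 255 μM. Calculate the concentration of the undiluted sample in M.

0.245 M

Overall dilution factor = 19.99 × 6 × 8 = 960.
Original = 255 μM × 960 = 2.45 × 10⁵ μM = 0.245 M.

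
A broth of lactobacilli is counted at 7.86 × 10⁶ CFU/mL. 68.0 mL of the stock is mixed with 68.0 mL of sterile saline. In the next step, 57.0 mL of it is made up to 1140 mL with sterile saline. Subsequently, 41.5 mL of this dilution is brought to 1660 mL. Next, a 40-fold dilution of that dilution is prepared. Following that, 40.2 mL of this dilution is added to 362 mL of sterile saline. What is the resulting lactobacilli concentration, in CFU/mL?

12.3 CFU/mL

Overall dilution factor = 2 × 20 × 40 × 40 × 10.00 = 6.40 × 10⁵.
7.86 × 10⁶ CFU/mL / 6.40 × 10⁵ = 12.3 CFU/mL.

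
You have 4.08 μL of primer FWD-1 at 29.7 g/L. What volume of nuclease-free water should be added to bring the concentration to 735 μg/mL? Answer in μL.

735 μg/mL = 0.735 g/L.
V₂ = C₁V₁/C₂ = 29.7 × 4.08 / 0.735 = 165 μL.
Diluent to add = V₂ − V₁ = 165 − 4.08 = 161 μL.

161 μL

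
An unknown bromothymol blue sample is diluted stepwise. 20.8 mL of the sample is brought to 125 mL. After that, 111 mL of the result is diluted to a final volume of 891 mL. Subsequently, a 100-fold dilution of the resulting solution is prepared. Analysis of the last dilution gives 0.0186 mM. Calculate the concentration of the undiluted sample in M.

Overall dilution factor = 6.010 × 8.027 × 100 = 4824.
Original = 0.0186 mM × 4824 = 89.7 mM = 0.0897 M.

0.0897 M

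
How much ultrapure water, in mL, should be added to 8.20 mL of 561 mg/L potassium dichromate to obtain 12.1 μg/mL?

372 mL

12.1 μg/mL = 12.1 mg/L.
V₂ = C₁V₁/C₂ = 561 × 8.20 / 12.1 = 380 mL.
Diluent to add = V₂ − V₁ = 380 − 8.20 = 372 mL.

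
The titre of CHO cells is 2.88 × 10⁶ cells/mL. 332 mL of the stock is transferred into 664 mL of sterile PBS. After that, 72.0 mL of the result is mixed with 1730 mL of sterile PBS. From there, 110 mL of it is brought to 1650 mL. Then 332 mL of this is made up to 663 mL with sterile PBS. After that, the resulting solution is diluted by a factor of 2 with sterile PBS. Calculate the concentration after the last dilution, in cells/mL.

Overall dilution factor = 3 × 25.03 × 15 × 1.997 × 2 = 4498.
2.88 × 10⁶ cells/mL / 4498 = 640 cells/mL.

640 cells/mL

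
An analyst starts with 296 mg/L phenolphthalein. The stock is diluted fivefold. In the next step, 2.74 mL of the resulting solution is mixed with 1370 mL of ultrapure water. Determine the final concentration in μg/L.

Overall dilution factor = 5 × 501 = 2505.
296 mg/L / 2505 = 0.118 mg/L = 118 μg/L.

118 μg/L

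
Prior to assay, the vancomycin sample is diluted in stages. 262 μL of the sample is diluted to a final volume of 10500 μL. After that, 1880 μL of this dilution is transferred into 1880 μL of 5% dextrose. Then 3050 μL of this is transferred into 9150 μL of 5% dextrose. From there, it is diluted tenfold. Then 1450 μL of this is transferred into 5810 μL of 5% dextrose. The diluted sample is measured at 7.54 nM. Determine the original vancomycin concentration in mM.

0.121 mM

Overall dilution factor = 40.08 × 2 × 4 × 10 × 5.007 = 1.61 × 10⁴.
Original = 7.54 nM × 1.61 × 10⁴ = 1.21 × 10⁵ nM = 0.121 mM.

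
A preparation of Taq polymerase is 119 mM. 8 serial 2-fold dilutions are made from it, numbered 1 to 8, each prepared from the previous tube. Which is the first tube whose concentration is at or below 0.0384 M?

Tube n has concentration 119 mM / 2ⁿ.
Need 2ⁿ ≥ 119 mM / 0.0384 M = 3.10, so n ≥ 1.63.
First such tube: n = 2.

tube 2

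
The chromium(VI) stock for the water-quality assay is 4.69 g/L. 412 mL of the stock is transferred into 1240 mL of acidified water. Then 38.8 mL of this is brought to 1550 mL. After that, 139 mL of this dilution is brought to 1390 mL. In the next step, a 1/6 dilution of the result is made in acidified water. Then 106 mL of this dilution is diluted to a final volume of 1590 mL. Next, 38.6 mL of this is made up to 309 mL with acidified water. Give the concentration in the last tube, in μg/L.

4.06 μg/L

Overall dilution factor = 4.010 × 39.95 × 10 × 6 × 15 × 8.005 = 1.15 × 10⁶.
4.69 g/L / 1.15 × 10⁶ = 4.06 × 10⁻⁶ g/L = 4.06 μg/L.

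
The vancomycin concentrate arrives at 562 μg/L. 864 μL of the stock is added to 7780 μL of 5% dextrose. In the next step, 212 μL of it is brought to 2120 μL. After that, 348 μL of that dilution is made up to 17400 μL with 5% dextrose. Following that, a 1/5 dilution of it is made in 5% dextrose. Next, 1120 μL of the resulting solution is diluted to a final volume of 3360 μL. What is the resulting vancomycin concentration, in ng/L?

Overall dilution factor = 10.00 × 10 × 50 × 5 × 3 = 7.50 × 10⁴.
562 μg/L / 7.50 × 10⁴ = 7.49 × 10⁻³ μg/L = 7.49 ng/L.

7.49 ng/L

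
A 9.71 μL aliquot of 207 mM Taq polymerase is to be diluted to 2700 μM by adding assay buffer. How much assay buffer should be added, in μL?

2700 μM = 2.70 mM.
V₂ = C₁V₁/C₂ = 207 × 9.71 / 2.70 = 744 μL.
Diluent to add = V₂ − V₁ = 744 − 9.71 = 735 μL.

735 μL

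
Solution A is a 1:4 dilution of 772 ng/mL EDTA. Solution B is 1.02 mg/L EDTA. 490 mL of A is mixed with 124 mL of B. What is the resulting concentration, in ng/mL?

360 ng/mL

C_A = 772 ng/mL / 4 = 193 ng/mL.
C_B = 1.02 mg/L = 1020 ng/mL.
C_mix = (C_A·V_A + C_B·V_B)/(V_A + V_B) = (193×490 + 1020×124) / 614.0 = 360 ng/mL.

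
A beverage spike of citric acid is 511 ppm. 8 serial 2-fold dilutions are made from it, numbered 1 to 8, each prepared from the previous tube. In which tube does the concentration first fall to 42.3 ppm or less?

tube 4

Tube n has concentration 511 ppm / 2ⁿ.
Need 2ⁿ ≥ 511 ppm / 42.3 ppm = 12.1, so n ≥ 3.59.
First such tube: n = 4.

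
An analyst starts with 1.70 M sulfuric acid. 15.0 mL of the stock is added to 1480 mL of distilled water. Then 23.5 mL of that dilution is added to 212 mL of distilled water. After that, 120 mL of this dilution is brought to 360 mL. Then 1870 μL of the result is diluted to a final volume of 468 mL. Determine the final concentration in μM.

Overall dilution factor = 99.67 × 10.02 × 3 × 250.3 = 7.50 × 10⁵.
1.70 M / 7.50 × 10⁵ = 2.27 × 10⁻⁶ M = 2.27 μM.

2.27 μM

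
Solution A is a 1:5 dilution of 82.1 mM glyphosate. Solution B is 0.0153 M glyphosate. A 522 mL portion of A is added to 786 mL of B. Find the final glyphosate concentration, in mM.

15.7 mM

C_A = 82.1 mM / 5 = 16.4 mM.
C_B = 0.0153 M = 15.3 mM.
C_mix = (C_A·V_A + C_B·V_B)/(V_A + V_B) = (16.4×522 + 15.3×786) / 1308 = 15.7 mM.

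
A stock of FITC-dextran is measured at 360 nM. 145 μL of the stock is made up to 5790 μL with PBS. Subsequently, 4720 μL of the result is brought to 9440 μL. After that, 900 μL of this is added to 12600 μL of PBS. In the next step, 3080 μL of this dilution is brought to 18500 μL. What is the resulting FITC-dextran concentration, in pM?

50.0 pM

Overall dilution factor = 39.93 × 2 × 15 × 6.006 = 7195.
360 nM / 7195 = 0.0500 nM = 50.0 pM.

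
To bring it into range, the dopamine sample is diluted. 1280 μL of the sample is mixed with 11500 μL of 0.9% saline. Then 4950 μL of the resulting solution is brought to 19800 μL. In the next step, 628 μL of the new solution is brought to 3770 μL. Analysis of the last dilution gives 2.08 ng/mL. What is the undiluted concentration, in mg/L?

Overall dilution factor = 9.984 × 4 × 6.003 = 240.
Original = 2.08 ng/mL × 240 = 499 ng/mL = 0.499 mg/L.

0.499 mg/L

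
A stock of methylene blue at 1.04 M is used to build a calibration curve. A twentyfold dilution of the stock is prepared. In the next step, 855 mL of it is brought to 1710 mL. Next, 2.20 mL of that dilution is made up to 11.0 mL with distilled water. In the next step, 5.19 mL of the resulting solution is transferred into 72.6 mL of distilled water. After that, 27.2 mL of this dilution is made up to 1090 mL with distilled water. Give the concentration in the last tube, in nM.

Overall dilution factor = 20 × 2 × 5 × 14.99 × 40.07 = 1.20 × 10⁵.
1.04 M / 1.20 × 10⁵ = 8.66 × 10⁻⁶ M = 8660 nM.

8660 nM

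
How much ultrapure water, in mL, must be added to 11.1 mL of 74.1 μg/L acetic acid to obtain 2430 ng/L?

2430 ng/L = 2.43 μg/L.
V₂ = C₁V₁/C₂ = 74.1 × 11.1 / 2.43 = 338 mL.
Diluent to add = V₂ − V₁ = 338 − 11.1 = 327 mL.

327 mL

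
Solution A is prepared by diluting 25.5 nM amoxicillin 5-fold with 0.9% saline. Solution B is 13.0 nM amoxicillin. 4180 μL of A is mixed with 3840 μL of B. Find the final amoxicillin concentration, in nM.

8.88 nM

C_A = 25.5 nM / 5 = 5.10 nM.
C_mix = (C_A·V_A + C_B·V_B)/(V_A + V_B) = (5.10×4180 + 13.0×3840) / 8020 = 8.88 nM.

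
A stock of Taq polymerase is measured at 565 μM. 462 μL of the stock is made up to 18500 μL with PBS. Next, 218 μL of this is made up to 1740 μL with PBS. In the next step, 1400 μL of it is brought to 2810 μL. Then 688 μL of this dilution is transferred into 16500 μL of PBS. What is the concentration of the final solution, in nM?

35.3 nM

Overall dilution factor = 40.04 × 7.982 × 2.007 × 24.98 = 1.60 × 10⁴.
565 μM / 1.60 × 10⁴ = 0.0353 μM = 35.3 nM.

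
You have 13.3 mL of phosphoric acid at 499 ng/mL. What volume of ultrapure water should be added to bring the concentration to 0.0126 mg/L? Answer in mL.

513 mL

0.0126 mg/L = 12.6 ng/mL.
V₂ = C₁V₁/C₂ = 499 × 13.3 / 12.6 = 527 mL.
Diluent to add = V₂ − V₁ = 527 − 13.3 = 513 mL.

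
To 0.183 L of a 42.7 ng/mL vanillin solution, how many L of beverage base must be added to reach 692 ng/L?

11.1 L

692 ng/L = 0.692 ng/mL.
V₂ = C₁V₁/C₂ = 42.7 × 0.183 / 0.692 = 11.3 L.
Diluent to add = V₂ − V₁ = 11.3 − 0.183 = 11.1 L.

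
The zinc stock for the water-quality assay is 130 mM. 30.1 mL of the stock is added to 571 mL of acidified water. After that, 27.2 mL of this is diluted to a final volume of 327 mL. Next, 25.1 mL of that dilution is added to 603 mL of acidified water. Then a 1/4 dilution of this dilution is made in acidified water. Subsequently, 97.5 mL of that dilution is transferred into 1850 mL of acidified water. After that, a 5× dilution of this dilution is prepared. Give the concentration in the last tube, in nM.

Overall dilution factor = 19.97 × 12.02 × 25.02 × 4 × 19.97 × 5 = 2.40 × 10⁶.
130 mM / 2.40 × 10⁶ = 5.42 × 10⁻⁵ mM = 54.2 nM.

54.2 nM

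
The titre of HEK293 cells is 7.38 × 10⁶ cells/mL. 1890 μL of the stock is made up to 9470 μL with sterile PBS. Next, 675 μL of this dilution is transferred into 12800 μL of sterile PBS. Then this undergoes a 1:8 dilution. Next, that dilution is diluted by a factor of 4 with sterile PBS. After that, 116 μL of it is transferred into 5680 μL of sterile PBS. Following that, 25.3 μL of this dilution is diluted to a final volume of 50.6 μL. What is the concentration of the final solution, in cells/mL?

23.1 cells/mL

Overall dilution factor = 5.011 × 19.96 × 8 × 4 × 49.97 × 2 = 3.20 × 10⁵.
7.38 × 10⁶ cells/mL / 3.20 × 10⁵ = 23.1 cells/mL.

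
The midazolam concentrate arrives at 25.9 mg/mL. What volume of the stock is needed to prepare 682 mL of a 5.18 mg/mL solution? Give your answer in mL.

136 mL

V₁ = C₂V₂/C₁ = 5.18 × 682 / 25.9 = 136 mL.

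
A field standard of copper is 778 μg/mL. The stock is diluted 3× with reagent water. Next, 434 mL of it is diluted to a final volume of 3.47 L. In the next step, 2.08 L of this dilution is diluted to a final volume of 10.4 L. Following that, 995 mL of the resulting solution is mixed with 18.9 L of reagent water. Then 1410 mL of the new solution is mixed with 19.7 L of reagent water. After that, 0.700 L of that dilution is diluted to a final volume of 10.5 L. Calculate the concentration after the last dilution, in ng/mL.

Overall dilution factor = 3 × 7.995 × 5 × 19.99 × 14.97 × 15 = 5.39 × 10⁵.
778 μg/mL / 5.39 × 10⁵ = 1.44 × 10⁻³ μg/mL = 1.44 ng/mL.

1.44 ng/mL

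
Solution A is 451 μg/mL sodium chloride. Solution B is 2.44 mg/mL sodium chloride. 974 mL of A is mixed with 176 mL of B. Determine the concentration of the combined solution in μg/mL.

755 μg/mL

C_B = 2.44 mg/mL = 2440 μg/mL.
C_mix = (C_A·V_A + C_B·V_B)/(V_A + V_B) = (451×974 + 2440×176) / 1150 = 755 μg/mL.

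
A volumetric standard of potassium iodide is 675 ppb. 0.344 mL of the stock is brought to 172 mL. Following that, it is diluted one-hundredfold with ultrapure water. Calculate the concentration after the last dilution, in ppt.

13.5 ppt

Overall dilution factor = 500 × 100 = 5.00 × 10⁴.
675 ppb / 5.00 × 10⁴ = 0.0135 ppb = 13.5 ppt.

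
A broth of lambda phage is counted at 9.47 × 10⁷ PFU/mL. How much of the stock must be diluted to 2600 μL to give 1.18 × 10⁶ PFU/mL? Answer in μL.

V₁ = C₂V₂/C₁ = 1.18 × 10⁶ × 2600 / 9.47 × 10⁷ = 32.4 μL.

32.4 μL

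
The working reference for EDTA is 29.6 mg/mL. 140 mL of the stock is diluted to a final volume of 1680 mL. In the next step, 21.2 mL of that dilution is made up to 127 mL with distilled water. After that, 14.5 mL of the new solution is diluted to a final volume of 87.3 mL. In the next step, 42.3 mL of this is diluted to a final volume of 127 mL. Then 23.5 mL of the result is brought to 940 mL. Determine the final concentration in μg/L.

569 μg/L

Overall dilution factor = 12 × 5.991 × 6.021 × 3.002 × 40 = 5.20 × 10⁴.
29.6 mg/mL / 5.20 × 10⁴ = 5.69 × 10⁻⁴ mg/mL = 569 μg/L.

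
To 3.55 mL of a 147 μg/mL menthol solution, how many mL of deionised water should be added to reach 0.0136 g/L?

0.0136 g/L = 13.6 μg/mL.
V₂ = C₁V₁/C₂ = 147 × 3.55 / 13.6 = 38.4 mL.
Diluent to add = V₂ − V₁ = 38.4 − 3.55 = 34.8 mL.

34.8 mL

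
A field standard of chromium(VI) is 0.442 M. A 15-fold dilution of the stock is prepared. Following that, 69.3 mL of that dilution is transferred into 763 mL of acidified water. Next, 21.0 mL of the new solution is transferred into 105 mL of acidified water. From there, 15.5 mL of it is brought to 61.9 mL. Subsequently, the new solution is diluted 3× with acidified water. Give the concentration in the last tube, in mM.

Overall dilution factor = 15 × 12.01 × 6 × 3.994 × 3 = 1.29 × 10⁴.
0.442 M / 1.29 × 10⁴ = 3.41 × 10⁻⁵ M = 0.0341 mM.

0.0341 mM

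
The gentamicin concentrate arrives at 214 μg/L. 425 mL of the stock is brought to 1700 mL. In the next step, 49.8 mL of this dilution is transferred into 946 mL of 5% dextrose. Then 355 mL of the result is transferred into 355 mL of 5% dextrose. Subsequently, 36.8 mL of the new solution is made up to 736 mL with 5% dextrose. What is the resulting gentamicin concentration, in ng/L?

Overall dilution factor = 4 × 20.00 × 2 × 20 = 3199.
214 μg/L / 3199 = 0.0669 μg/L = 66.9 ng/L.

66.9 ng/L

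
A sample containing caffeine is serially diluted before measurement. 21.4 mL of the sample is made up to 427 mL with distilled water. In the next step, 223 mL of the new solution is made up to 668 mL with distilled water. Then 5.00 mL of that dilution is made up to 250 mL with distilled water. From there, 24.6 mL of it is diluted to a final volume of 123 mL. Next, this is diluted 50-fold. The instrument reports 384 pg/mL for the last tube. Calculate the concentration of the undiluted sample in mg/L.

Overall dilution factor = 19.95 × 2.996 × 50 × 5 × 50 = 7.47 × 10⁵.
Original = 384 pg/mL × 7.47 × 10⁵ = 2.87 × 10⁸ pg/mL = 287 mg/L.

287 mg/L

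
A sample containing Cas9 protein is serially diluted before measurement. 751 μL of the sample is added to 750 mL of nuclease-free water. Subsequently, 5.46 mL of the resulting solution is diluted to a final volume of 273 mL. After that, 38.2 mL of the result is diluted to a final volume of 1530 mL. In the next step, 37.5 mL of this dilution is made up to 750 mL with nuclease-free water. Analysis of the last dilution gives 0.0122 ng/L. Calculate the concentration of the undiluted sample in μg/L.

488 μg/L

Overall dilution factor = 999.7 × 50 × 40.05 × 20 = 4.00 × 10⁷.
Original = 0.0122 ng/L × 4.00 × 10⁷ = 4.88 × 10⁵ ng/L = 488 μg/L.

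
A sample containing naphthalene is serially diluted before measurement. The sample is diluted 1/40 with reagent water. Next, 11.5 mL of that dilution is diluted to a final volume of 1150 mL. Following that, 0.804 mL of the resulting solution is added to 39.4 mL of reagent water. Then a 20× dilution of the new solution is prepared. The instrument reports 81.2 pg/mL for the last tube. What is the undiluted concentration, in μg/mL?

325 μg/mL

Overall dilution factor = 40 × 100 × 50.00 × 20 = 4.00 × 10⁶.
Original = 81.2 pg/mL × 4.00 × 10⁶ = 3.25 × 10⁸ pg/mL = 325 μg/mL.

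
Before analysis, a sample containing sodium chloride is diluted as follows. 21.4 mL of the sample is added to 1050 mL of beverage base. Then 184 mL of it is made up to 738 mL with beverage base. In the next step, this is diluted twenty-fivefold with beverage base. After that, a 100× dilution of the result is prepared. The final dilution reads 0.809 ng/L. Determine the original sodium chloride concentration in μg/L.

Overall dilution factor = 50.07 × 4.011 × 25 × 100 = 5.02 × 10⁵.
Original = 0.809 ng/L × 5.02 × 10⁵ = 4.06 × 10⁵ ng/L = 406 μg/L.

406 μg/L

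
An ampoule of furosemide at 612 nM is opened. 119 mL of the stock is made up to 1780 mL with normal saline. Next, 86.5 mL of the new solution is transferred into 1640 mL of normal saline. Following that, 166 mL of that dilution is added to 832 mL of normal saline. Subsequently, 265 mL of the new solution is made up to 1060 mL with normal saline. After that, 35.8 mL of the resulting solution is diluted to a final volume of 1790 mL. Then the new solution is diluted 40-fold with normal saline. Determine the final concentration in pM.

0.0426 pM

Overall dilution factor = 14.96 × 19.96 × 6.012 × 4 × 50 × 40 = 1.44 × 10⁷.
612 nM / 1.44 × 10⁷ = 4.26 × 10⁻⁵ nM = 0.0426 pM.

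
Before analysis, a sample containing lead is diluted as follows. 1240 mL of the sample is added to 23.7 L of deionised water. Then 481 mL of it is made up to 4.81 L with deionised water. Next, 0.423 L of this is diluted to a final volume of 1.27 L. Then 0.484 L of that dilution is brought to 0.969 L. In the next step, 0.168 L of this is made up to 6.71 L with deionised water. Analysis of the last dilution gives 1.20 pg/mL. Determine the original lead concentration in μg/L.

57.9 μg/L

Overall dilution factor = 20.11 × 10 × 3.002 × 2.002 × 39.94 = 4.83 × 10⁴.
Original = 1.20 pg/mL × 4.83 × 10⁴ = 5.79 × 10⁴ pg/mL = 57.9 μg/L.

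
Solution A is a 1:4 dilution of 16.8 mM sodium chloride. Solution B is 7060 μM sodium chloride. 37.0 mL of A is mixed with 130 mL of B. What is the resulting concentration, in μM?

C_A = 16.8 mM / 4 = 4.20 mM.
C_B = 7060 μM = 7.06 mM.
C_mix = (C_A·V_A + C_B·V_B)/(V_A + V_B) = (4.20×37.0 + 7.06×130) / 167.0 = 6.43 mM = 6430 μM.

6430 μM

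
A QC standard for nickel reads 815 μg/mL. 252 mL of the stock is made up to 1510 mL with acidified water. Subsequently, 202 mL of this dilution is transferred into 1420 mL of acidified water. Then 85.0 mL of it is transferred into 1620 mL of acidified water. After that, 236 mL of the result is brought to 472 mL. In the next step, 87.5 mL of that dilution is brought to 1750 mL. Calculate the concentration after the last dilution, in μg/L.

21.1 μg/L

Overall dilution factor = 5.992 × 8.030 × 20.06 × 2 × 20 = 3.86 × 10⁴.
815 μg/mL / 3.86 × 10⁴ = 0.0211 μg/mL = 21.1 μg/L.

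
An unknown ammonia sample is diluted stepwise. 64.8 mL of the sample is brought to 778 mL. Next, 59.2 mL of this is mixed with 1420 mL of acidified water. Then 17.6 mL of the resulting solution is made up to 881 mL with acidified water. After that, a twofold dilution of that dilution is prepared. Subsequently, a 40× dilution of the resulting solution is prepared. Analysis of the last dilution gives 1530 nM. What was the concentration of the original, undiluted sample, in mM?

1840 mM

Overall dilution factor = 12.01 × 24.99 × 50.06 × 2 × 40 = 1.20 × 10⁶.
Original = 1530 nM × 1.20 × 10⁶ = 1.84 × 10⁹ nM = 1840 mM.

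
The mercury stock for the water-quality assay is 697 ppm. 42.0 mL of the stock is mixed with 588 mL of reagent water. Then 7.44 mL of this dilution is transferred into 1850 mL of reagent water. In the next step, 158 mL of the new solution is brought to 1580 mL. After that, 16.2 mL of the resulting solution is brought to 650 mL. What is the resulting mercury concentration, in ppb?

0.464 ppb

Overall dilution factor = 15 × 249.7 × 10 × 40.12 = 1.50 × 10⁶.
697 ppm / 1.50 × 10⁶ = 4.64 × 10⁻⁴ ppm = 0.464 ppb.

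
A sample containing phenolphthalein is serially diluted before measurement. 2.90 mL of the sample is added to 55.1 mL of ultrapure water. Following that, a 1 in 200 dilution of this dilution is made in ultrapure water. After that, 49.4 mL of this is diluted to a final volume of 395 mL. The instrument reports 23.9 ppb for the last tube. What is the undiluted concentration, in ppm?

Overall dilution factor = 20 × 200 × 7.996 = 3.20 × 10⁴.
Original = 23.9 ppb × 3.20 × 10⁴ = 7.64 × 10⁵ ppb = 764 ppm.

764 ppm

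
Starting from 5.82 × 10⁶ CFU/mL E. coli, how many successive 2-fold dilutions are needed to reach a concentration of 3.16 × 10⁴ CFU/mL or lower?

8

Need 2ⁿ ≥ 184, so n ≥ log(184)/log(2) = 7.52.
Minimum whole steps: n = 8.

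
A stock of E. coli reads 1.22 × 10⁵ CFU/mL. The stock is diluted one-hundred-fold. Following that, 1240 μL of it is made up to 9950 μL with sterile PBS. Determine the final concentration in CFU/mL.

Overall dilution factor = 100 × 8.024 = 802.
1.22 × 10⁵ CFU/mL / 802 = 152 CFU/mL.

152 CFU/mL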